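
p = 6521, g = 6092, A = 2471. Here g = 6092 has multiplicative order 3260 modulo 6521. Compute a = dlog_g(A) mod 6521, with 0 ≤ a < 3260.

Baby-step giant-step with m = ceil(sqrt(3260)) = 58.
Baby table (6092^j mod 6521 for j=0..57):
  0:1  1:6092  2:1453  3:2679  4:4926  5:6071  6:3941  7:4771
  8:835  9:440  10:349  11:262  12:4980  13:2468  14:4151  15:5975
  16:5999  17:2224  18:4491  19:3577  20:4423  21:144  22:3434  23:560
  24:1037  25:5076  26:410  27:177  28:2319  29:2862  30:4671  31:4609
  32:5123  33:6331  34:3258  35:4333  36:6149  37:3084  38:727  39:1125
  40:6450  41:4375  42:1173  43:5421  44:2388  45:5866  46:592  47:351
  48:5925  49:1365  50:1305  51:961  52:5075  53:839  54:5245  55:6161
  56:4457  57:5121
Giant step factor: 6092^(-58) ≡ 6316 (mod 6521).
Scan 2471·6316^i mod 6521 for i = 0, 1, …:
  i=0: 2471   i=1: 2083   i=2: 3371   i=3: 171
  i=4: 4071   i=5: 133   i=6: 5340   i=7: 828
  i=8: 6327   i=9: 644     …   i=49: 4447
  i=50: 1305
Match at i=50, j=50: a = 50·58 + 50 = 2950.

2950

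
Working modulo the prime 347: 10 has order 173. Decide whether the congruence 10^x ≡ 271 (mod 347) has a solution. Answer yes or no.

yes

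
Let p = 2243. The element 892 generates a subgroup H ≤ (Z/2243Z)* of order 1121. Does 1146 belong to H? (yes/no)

no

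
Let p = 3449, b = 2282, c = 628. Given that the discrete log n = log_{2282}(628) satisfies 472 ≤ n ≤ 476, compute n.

473

Compute 2282^472 mod 3449 = 1025, then multiply by 2282 repeatedly:
  2282^472=1025  2282^473=628
Found 628 at exponent 473.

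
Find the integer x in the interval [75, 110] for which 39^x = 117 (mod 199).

Compute 39^75 mod 199 = 67, then multiply by 39 repeatedly:
  39^75=67  39^76=26  39^77=19  39^78=144  39^79=44
  39^80=124  39^81=60  39^82=151  39^83=118  39^84=25
  39^85=179  39^86=16  39^87=27  39^88=58  39^89=73
  39^90=61  39^91=190  39^92=47  39^93=42  39^94=46
  39^95=3  39^96=117
Found 117 at exponent 96.

96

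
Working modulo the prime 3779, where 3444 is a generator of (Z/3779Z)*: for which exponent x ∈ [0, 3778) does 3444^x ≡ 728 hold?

1581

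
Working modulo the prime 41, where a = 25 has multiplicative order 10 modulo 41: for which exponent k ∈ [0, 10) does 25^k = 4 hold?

Successive powers of 25 modulo 41:
  25^0=1  25^1=25  25^2=10  25^3=4
So 25^3 ≡ 4 (mod 41), giving k = 3.

3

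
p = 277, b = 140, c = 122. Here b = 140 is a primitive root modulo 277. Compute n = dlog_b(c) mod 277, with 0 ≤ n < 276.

18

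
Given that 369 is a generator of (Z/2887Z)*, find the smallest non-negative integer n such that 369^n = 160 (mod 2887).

Baby-step giant-step with m = ceil(sqrt(2886)) = 54.
Baby table (369^j mod 2887 for j=0..53):
  0:1  1:369  2:472  3:948  4:485  5:2858  6:847  7:747
  8:1378  9:370  10:841  11:1420  12:1433  13:456  14:818  15:1594
  16:2125  17:1748  18:1211  19:2261  20:2853  21:1889  22:1274  23:2412
  24:832  25:986  26:72  27:585  28:2227  29:1855  30:276  31:799
  32:357  33:1818  34:1058  35:657  36:2812  37:1195  38:2131  39:1075
  40:1156  41:2175  42:2876  43:1715  44:582  45:1120  46:439  47:319
  48:2231  49:444  50:2164  51:1704  52:2297  53:1702
Giant step factor: 369^(-54) ≡ 50 (mod 2887).
Scan 160·50^i mod 2887 for i = 0, 1, …:
  i=0: 160   i=1: 2226   i=2: 1594
Match at i=2, j=15: n = 2·54 + 15 = 123.

123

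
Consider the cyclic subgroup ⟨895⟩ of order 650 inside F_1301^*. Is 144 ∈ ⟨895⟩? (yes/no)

yes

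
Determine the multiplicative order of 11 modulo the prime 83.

41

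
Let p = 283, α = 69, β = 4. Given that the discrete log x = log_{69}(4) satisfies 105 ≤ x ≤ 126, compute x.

Compute 69^105 mod 283 = 217, then multiply by 69 repeatedly:
  69^105=217  69^106=257  69^107=187  69^108=168  69^109=272
  69^110=90  69^111=267  69^112=28  69^113=234  69^114=15
  69^115=186  69^116=99  69^117=39  69^118=144  69^119=31
  69^120=158  69^121=148  69^122=24  69^123=241  69^124=215
  69^125=119  69^126=4
Found 4 at exponent 126.

126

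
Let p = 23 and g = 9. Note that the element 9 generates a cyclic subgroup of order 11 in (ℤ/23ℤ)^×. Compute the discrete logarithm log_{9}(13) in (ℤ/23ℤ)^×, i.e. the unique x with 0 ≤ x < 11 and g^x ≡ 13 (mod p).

8

Successive powers of 9 modulo 23:
  9^0=1  9^1=9  9^2=12  9^3=16  9^4=6  9^5=8
  9^6=3  9^7=4  9^8=13
So 9^8 ≡ 13 (mod 23), giving x = 8.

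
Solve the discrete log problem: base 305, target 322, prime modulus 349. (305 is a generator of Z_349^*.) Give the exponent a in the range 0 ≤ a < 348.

Baby-step giant-step with m = ceil(sqrt(348)) = 19.
Baby table (305^j mod 349 for j=0..18):
  0:1  1:305  2:191  3:321  4:185  5:236  6:86  7:55
  8:23  9:35  10:205  11:54  12:67  13:193  14:233  15:218
  16:180  17:107  18:178
Giant step factor: 305^(-19) ≡ 315 (mod 349).
Scan 322·315^i mod 349 for i = 0, 1, …:
  i=0: 322   i=1: 220   i=2: 198   i=3: 248
  i=4: 293   i=5: 159   i=6: 178
Match at i=6, j=18: a = 6·19 + 18 = 132.

132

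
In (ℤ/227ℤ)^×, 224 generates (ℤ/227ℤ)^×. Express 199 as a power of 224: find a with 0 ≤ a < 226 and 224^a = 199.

Baby-step giant-step with m = ceil(sqrt(226)) = 16.
Baby table (224^j mod 227 for j=0..15):
  0:1  1:224  2:9  3:200  4:81  5:211  6:48  7:83
  8:205  9:66  10:29  11:140  12:34  13:125  14:79  15:217
Giant step factor: 224^(-16) ≡ 53 (mod 227).
Scan 199·53^i mod 227 for i = 0, 1, …:
  i=0: 199   i=1: 105   i=2: 117   i=3: 72
  i=4: 184   i=5: 218   i=6: 204   i=7: 143
  i=8: 88   i=9: 124   i=10: 216   i=11: 98
  i=12: 200
Match at i=12, j=3: a = 12·16 + 3 = 195.

195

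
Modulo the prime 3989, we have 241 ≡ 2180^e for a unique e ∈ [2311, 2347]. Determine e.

Compute 2180^2311 mod 3989 = 3095, then multiply by 2180 repeatedly:
  2180^2311=3095  2180^2312=1701  2180^2313=2399  2180^2314=241
Found 241 at exponent 2314.

2314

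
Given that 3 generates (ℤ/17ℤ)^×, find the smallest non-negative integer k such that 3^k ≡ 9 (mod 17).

2

Successive powers of 3 modulo 17:
  3^0=1  3^1=3  3^2=9
So 3^2 ≡ 9 (mod 17), giving k = 2.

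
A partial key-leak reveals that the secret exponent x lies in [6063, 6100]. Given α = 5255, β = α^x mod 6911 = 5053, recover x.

6099

Compute 5255^6063 mod 6911 = 2771, then multiply by 5255 repeatedly:
  5255^6063=2771  5255^6064=128  5255^6065=2273  5255^6066=2407  5255^6067=1655
  5255^6068=2987  5255^6069=1804  5255^6070=5039  5255^6071=3904  5255^6072=3672
  5255^6073=848  5255^6074=5556  5255^6075=4716  5255^6076=6645  5255^6077=5103
  5255^6078=1585  5255^6079=1420  5255^6080=5131  5255^6081=3594  5255^6082=5618
  5255^6083=5709  5255^6084=144  5255^6085=3421  5255^6086=1844  5255^6087=998
  5255^6088=5952  5255^6089=5485  5255^6090=4805  5255^6091=4392  5255^6092=4131
  5255^6093=954  5255^6094=2795  5255^6095=1850  5255^6096=4884  5255^6097=4877
  5255^6098=2647  5255^6099=5053
Found 5053 at exponent 6099.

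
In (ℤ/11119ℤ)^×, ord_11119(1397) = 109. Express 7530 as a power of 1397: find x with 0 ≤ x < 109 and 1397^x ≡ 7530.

46

Baby-step giant-step with m = ceil(sqrt(109)) = 11.
Baby table (1397^j mod 11119 for j=0..10):
  0:1  1:1397  2:5784  3:7854  4:8704  5:6421  6:8223  7:1604
  8:5869  9:4290  10:11108
Giant step factor: 1397^(-11) ≡ 8122 (mod 11119).
Scan 7530·8122^i mod 11119 for i = 0, 1, …:
  i=0: 7530   i=1: 4160   i=2: 7998   i=3: 2558
  i=4: 5784
Match at i=4, j=2: x = 4·11 + 2 = 46.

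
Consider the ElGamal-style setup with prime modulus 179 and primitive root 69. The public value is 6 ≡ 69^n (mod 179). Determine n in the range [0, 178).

103

Baby-step giant-step with m = ceil(sqrt(178)) = 14.
Baby table (69^j mod 179 for j=0..13):
  0:1  1:69  2:107  3:44  4:172  5:54  6:146  7:50
  8:49  9:159  10:52  11:8  12:15  13:140
Giant step factor: 69^(-14) ≡ 149 (mod 179).
Scan 6·149^i mod 179 for i = 0, 1, …:
  i=0: 6   i=1: 178   i=2: 30   i=3: 174
  i=4: 150   i=5: 154   i=6: 34   i=7: 54
Match at i=7, j=5: n = 7·14 + 5 = 103.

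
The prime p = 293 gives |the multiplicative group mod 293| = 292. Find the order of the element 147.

292

The order of 147 must divide p − 1 = 292 = 2^2 · 73.
Divisors: 1, 2, 4, 73, 146, 292.
Check each in increasing order: 147^1 ≡ 147;  147^2 ≡ 220;  147^4 ≡ 55;  147^73 ≡ 155;  147^146 ≡ 292;  147^292 ≡ 1.
Smallest exponent giving 1 is 292.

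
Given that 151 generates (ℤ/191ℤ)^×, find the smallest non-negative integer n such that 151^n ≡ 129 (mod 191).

32

Baby-step giant-step with m = ceil(sqrt(190)) = 14.
Baby table (151^j mod 191 for j=0..13):
  0:1  1:151  2:72  3:176  4:27  5:66  6:34  7:168
  8:156  9:63  10:154  11:143  12:10  13:173
Giant step factor: 151^(-14) ≡ 13 (mod 191).
Scan 129·13^i mod 191 for i = 0, 1, …:
  i=0: 129   i=1: 149   i=2: 27
Match at i=2, j=4: n = 2·14 + 4 = 32.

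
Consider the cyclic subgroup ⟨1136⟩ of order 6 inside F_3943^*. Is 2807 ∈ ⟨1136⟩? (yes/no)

yes

⟨1136⟩ has order 6; its elements mod 3943 are {1, 1135, 1136, 2807, 2808, 3942}.
2807 is in this set.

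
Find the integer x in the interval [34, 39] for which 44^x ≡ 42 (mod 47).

38

Compute 44^34 mod 47 = 4, then multiply by 44 repeatedly:
  44^34=4  44^35=35  44^36=36  44^37=33  44^38=42
Found 42 at exponent 38.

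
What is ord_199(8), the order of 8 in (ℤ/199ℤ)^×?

33

The order of 8 must divide p − 1 = 198 = 2 · 3^2 · 11.
Divisors: 1, 2, 3, 6, 9, 11, 18, 22, 33, 66, 99, 198.
Check each in increasing order: 8^1 ≡ 8;  8^2 ≡ 64;  8^3 ≡ 114;  8^6 ≡ 61;  8^9 ≡ 188;  8^11 ≡ 92;  8^18 ≡ 121;  8^22 ≡ 106;  8^33 ≡ 1.
Smallest exponent giving 1 is 33.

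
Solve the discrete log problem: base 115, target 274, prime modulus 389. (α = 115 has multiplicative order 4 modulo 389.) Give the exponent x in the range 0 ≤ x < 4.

3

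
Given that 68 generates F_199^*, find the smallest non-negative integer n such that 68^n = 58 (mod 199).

88

Baby-step giant-step with m = ceil(sqrt(198)) = 15.
Baby table (68^j mod 199 for j=0..14):
  0:1  1:68  2:47  3:12  4:20  5:166  6:144  7:41
  8:2  9:136  10:94  11:24  12:40  13:133  14:89
Giant step factor: 68^(-15) ≡ 17 (mod 199).
Scan 58·17^i mod 199 for i = 0, 1, …:
  i=0: 58   i=1: 190   i=2: 46   i=3: 185
  i=4: 160   i=5: 133
Match at i=5, j=13: n = 5·15 + 13 = 88.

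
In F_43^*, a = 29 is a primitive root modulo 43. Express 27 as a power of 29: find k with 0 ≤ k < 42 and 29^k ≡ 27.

39

Baby-step giant-step with m = ceil(sqrt(42)) = 7.
Baby table (29^j mod 43 for j=0..6):
  0:1  1:29  2:24  3:8  4:17  5:20  6:21
Giant step factor: 29^(-7) ≡ 37 (mod 43).
Scan 27·37^i mod 43 for i = 0, 1, …:
  i=0: 27   i=1: 10   i=2: 26   i=3: 16
  i=4: 33   i=5: 17
Match at i=5, j=4: k = 5·7 + 4 = 39.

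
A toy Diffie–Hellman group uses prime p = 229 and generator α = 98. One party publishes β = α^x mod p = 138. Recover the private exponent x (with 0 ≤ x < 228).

146

Baby-step giant-step with m = ceil(sqrt(228)) = 16.
Baby table (98^j mod 229 for j=0..15):
  0:1  1:98  2:215  3:2  4:196  5:201  6:4  7:163
  8:173  9:8  10:97  11:117  12:16  13:194  14:5  15:32
Giant step factor: 98^(-16) ≡ 193 (mod 229).
Scan 138·193^i mod 229 for i = 0, 1, …:
  i=0: 138   i=1: 70   i=2: 228   i=3: 36
  i=4: 78   i=5: 169   i=6: 99   i=7: 100
  i=8: 64   i=9: 215
Match at i=9, j=2: x = 9·16 + 2 = 146.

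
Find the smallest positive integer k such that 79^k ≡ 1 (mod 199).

99

The order of 79 must divide p − 1 = 198 = 2 · 3^2 · 11.
Divisors: 1, 2, 3, 6, 9, 11, 18, 22, 33, 66, 99, 198.
Check each in increasing order: 79^1 ≡ 79;  79^2 ≡ 72;  79^3 ≡ 116;  79^6 ≡ 123;  79^9 ≡ 139;  79^11 ≡ 58;  79^18 ≡ 18;  79^22 ≡ 180;  79^33 ≡ 92;  79^66 ≡ 106;  79^99 ≡ 1.
Smallest exponent giving 1 is 99.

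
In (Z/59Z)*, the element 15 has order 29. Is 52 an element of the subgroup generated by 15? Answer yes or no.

52 ∈ ⟨15⟩ iff 52^29 ≡ 1 (mod 59), since |⟨15⟩| = 29.
52^29 mod 59 = 58.
Since 58 ≠ 1, 52 does not lie in the subgroup.

no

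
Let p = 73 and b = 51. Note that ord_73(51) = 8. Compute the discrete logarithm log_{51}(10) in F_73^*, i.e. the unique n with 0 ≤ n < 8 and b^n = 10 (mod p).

Successive powers of 51 modulo 73:
  51^0=1  51^1=51  51^2=46  51^3=10
So 51^3 ≡ 10 (mod 73), giving n = 3.

3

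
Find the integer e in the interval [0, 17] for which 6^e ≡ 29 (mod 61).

Compute 6^0 mod 61 = 1, then multiply by 6 repeatedly:
  6^0=1  6^1=6  6^2=36  6^3=33  6^4=15
  6^5=29
Found 29 at exponent 5.

5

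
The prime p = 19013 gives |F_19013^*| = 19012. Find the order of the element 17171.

679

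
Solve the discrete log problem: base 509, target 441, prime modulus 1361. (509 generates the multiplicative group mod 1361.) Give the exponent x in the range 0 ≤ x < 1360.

Baby-step giant-step with m = ceil(sqrt(1360)) = 37.
Baby table (509^j mod 1361 for j=0..36):
  0:1  1:509  2:491  3:856  4:184  5:1108  6:518  7:989
  8:1192  9:1083  10:42  11:963  12:207  13:566  14:923  15:262
  16:1341  17:708  18:1068  19:573  20:403  21:977  22:528  23:635
  24:658  25:116  26:521  27:1155  28:1304  29:929  30:594  31:204
  32:400  33:811  34:416  35:789  36:106
Giant step factor: 509^(-37) ≡ 14 (mod 1361).
Scan 441·14^i mod 1361 for i = 0, 1, …:
  i=0: 441   i=1: 730   i=2: 693   i=3: 175
  i=4: 1089   i=5: 275   i=6: 1128   i=7: 821
  i=8: 606   i=9: 318   i=10: 369   i=11: 1083
Match at i=11, j=9: x = 11·37 + 9 = 416.

416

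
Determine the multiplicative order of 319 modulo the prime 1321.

220

The order of 319 must divide p − 1 = 1320 = 2^3 · 3 · 5 · 11.
Divisors: 1, 2, 3, 4, 5, 6, 8, 10, 11, 12, 15, 20, 22, 24, 30, 33, 40, 44, 55, 60, 66, 88, 110, 120, 132, 165, 220, 264, 330, 440, 660, 1320.
Check each in increasing order: 319^1 ≡ 319;  319^2 ≡ 44;  319^3 ≡ 826;  319^4 ≡ 615;  319^5 ≡ 677;  319^6 ≡ 640;  319^8 ≡ 419;  319^10 ≡ 1263;  319^11 ≡ 1313;  319^12 ≡ 90;  319^15 ≡ 364;  319^20 ≡ 722;  319^22 ≡ 64;  319^24 ≡ 174;  319^30 ≡ 396;  319^33 ≡ 809;  319^40 ≡ 810;  319^44 ≡ 133;  319^55 ≡ 257;  319^60 ≡ 938;  319^66 ≡ 586;  319^88 ≡ 516;  319^110 ≡ 1320;  319^120 ≡ 58;  319^132 ≡ 1257;  319^165 ≡ 1064;  319^220 ≡ 1.
Smallest exponent giving 1 is 220.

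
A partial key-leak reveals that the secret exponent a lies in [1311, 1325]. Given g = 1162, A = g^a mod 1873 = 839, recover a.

Compute 1162^1311 mod 1873 = 839, then multiply by 1162 repeatedly:
  1162^1311=839
Found 839 at exponent 1311.

1311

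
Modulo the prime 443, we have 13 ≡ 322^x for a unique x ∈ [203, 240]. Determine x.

208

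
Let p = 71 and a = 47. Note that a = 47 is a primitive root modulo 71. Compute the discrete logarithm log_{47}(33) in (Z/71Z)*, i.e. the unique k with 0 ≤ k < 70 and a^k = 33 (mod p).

Baby-step giant-step with m = ceil(sqrt(70)) = 9.
Baby table (47^j mod 71 for j=0..8):
  0:1  1:47  2:8  3:21  4:64  5:26  6:15  7:66
  8:49
Giant step factor: 47^(-9) ≡ 55 (mod 71).
Scan 33·55^i mod 71 for i = 0, 1, …:
  i=0: 33   i=1: 40   i=2: 70   i=3: 16
  i=4: 28   i=5: 49
Match at i=5, j=8: k = 5·9 + 8 = 53.

53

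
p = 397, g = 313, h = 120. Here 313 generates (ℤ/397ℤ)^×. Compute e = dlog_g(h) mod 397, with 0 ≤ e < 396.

Baby-step giant-step with m = ceil(sqrt(396)) = 20.
Baby table (313^j mod 397 for j=0..19):
  0:1  1:313  2:307  3:17  4:160  5:58  6:289  7:338
  8:192  9:149  10:188  11:88  12:151  13:20  14:305  15:185
  16:340  17:24  18:366  19:222
Giant step factor: 313^(-20) ≡ 361 (mod 397).
Scan 120·361^i mod 397 for i = 0, 1, …:
  i=0: 120   i=1: 47   i=2: 293   i=3: 171
  i=4: 196   i=5: 90   i=6: 333   i=7: 319
  i=8: 29   i=9: 147     …   i=14: 11
  i=15: 1
Match at i=15, j=0: e = 15·20 + 0 = 300.

300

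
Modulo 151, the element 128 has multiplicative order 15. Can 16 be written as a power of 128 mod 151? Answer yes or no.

16 ∈ ⟨128⟩ iff 16^15 ≡ 1 (mod 151), since |⟨128⟩| = 15.
16^15 mod 151 = 1.
Since 1 = 1, 16 lies in the subgroup.

yes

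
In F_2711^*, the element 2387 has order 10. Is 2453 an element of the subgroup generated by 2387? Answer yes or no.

no

⟨2387⟩ has order 10; its elements mod 2711 are {1, 18, 324, 410, 753, 1958, 2301, 2387, 2693, 2710}.
2453 is not in this set.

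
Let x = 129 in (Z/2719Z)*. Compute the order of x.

1359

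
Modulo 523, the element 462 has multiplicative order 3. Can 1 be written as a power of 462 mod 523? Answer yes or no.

⟨462⟩ has order 3; its elements mod 523 are {1, 60, 462}.
1 is in this set.

yes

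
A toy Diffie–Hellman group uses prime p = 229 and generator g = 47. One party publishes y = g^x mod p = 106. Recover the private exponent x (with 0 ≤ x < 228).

Baby-step giant-step with m = ceil(sqrt(228)) = 16.
Baby table (47^j mod 229 for j=0..15):
  0:1  1:47  2:148  3:86  4:149  5:133  6:68  7:219
  8:217  9:123  10:56  11:113  12:44  13:7  14:100  15:120
Giant step factor: 47^(-16) ≡ 132 (mod 229).
Scan 106·132^i mod 229 for i = 0, 1, …:
  i=0: 106   i=1: 23   i=2: 59   i=3: 2
  i=4: 35   i=5: 40   i=6: 13   i=7: 113
Match at i=7, j=11: x = 7·16 + 11 = 123.

123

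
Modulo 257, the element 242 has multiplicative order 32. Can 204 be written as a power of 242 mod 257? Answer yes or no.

no

204 ∈ ⟨242⟩ iff 204^32 ≡ 1 (mod 257), since |⟨242⟩| = 32.
204^32 mod 257 = 64.
Since 64 ≠ 1, 204 does not lie in the subgroup.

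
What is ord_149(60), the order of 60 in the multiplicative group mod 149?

148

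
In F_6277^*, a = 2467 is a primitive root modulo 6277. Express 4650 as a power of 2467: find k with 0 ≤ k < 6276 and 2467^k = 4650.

2810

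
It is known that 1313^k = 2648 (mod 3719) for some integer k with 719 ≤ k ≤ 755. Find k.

Compute 1313^719 mod 3719 = 113, then multiply by 1313 repeatedly:
  1313^719=113  1313^720=3328  1313^721=3558  1313^722=590  1313^723=1118
  1313^724=2648
Found 2648 at exponent 724.

724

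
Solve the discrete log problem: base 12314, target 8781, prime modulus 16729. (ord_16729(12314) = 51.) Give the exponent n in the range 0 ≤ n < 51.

36

Baby-step giant-step with m = ceil(sqrt(51)) = 8.
Baby table (12314^j mod 16729 for j=0..7):
  0:1  1:12314  2:2940  3:1604  4:11436  5:14911  6:13279  7:8360
Giant step factor: 12314^(-8) ≡ 2308 (mod 16729).
Scan 8781·2308^i mod 16729 for i = 0, 1, …:
  i=0: 8781   i=1: 7729   i=2: 5418   i=3: 8181
  i=4: 11436
Match at i=4, j=4: n = 4·8 + 4 = 36.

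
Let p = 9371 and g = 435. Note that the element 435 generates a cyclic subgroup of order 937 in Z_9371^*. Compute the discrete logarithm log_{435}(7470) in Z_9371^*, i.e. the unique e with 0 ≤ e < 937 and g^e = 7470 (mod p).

266

Baby-step giant-step with m = ceil(sqrt(937)) = 31.
Baby table (435^j mod 9371 for j=0..30):
  0:1  1:435  2:1805  3:7382  4:6288  5:8319  6:1559  7:3453
  8:2695  9:950  10:926  11:9228  12:3392  13:4273  14:3297  15:432
  16:500  17:1967  18:2884  19:8197  20:4715  21:8147  22:1707  23:2236
  24:7447  25:6450  26:3821  27:3468  28:9220  29:9283  30:8575
Giant step factor: 435^(-31) ≡ 4836 (mod 9371).
Scan 7470·4836^i mod 9371 for i = 0, 1, …:
  i=0: 7470   i=1: 9086   i=2: 8648   i=3: 8326
  i=4: 6720   i=5: 8663   i=6: 5898   i=7: 6775
  i=8: 2884
Match at i=8, j=18: e = 8·31 + 18 = 266.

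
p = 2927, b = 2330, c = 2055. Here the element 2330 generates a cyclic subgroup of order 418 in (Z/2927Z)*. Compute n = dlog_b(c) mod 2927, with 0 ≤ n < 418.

Baby-step giant-step with m = ceil(sqrt(418)) = 21.
Baby table (2330^j mod 2927 for j=0..20):
  0:1  1:2330  2:2242  3:2092  4:905  5:1210  6:599  7:2418
  8:2392  9:352  10:600  11:1821  12:1707  13:2444  14:1505  15:104
  16:2306  17:1935  18:970  19:456  20:2906
Giant step factor: 2330^(-21) ≡ 459 (mod 2927).
Scan 2055·459^i mod 2927 for i = 0, 1, …:
  i=0: 2055   i=1: 751   i=2: 2250   i=3: 2446
  i=4: 1673   i=5: 1033   i=6: 2900   i=7: 2242
Match at i=7, j=2: n = 7·21 + 2 = 149.

149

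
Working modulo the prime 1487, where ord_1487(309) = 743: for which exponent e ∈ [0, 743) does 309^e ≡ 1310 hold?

Baby-step giant-step with m = ceil(sqrt(743)) = 28.
Baby table (309^j mod 1487 for j=0..27):
  0:1  1:309  2:313  3:62  4:1314  5:75  6:870  7:1170
  8:189  9:408  10:1164  11:1309  12:17  13:792  14:860  15:1054
  16:33  17:1275  18:1407  19:559  20:239  21:988  22:457  23:1435
  24:289  25:81  26:1237  27:74
Giant step factor: 309^(-28) ≡ 1267 (mod 1487).
Scan 1310·1267^i mod 1487 for i = 0, 1, …:
  i=0: 1310   i=1: 278   i=2: 1294   i=3: 824
  i=4: 134   i=5: 260   i=6: 793   i=7: 1006
  i=8: 243   i=9: 72     …   i=14: 1104
  i=15: 988
Match at i=15, j=21: e = 15·28 + 21 = 441.

441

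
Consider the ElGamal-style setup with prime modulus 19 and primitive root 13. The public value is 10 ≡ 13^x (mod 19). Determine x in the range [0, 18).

Successive powers of 13 modulo 19:
  13^0=1  13^1=13  13^2=17  13^3=12  13^4=4  13^5=14
  13^6=11  13^7=10
So 13^7 ≡ 10 (mod 19), giving x = 7.

7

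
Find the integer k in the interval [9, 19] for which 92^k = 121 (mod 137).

12

Compute 92^9 mod 137 = 83, then multiply by 92 repeatedly:
  92^9=83  92^10=101  92^11=113  92^12=121
Found 121 at exponent 12.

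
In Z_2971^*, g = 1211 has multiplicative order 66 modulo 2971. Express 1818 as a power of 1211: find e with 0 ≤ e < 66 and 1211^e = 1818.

2

Successive powers of 1211 modulo 2971:
  1211^0=1  1211^1=1211  1211^2=1818
So 1211^2 ≡ 1818 (mod 2971), giving e = 2.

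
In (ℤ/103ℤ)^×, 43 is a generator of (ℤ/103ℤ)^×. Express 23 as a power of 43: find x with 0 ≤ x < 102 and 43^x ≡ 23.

48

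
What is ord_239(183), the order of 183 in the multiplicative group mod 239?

The order of 183 must divide p − 1 = 238 = 2 · 7 · 17.
Divisors: 1, 2, 7, 14, 17, 34, 119, 238.
Check each in increasing order: 183^1 ≡ 183;  183^2 ≡ 29;  183^7 ≡ 101;  183^14 ≡ 163;  183^17 ≡ 100;  183^34 ≡ 201;  183^119 ≡ 1.
Smallest exponent giving 1 is 119.

119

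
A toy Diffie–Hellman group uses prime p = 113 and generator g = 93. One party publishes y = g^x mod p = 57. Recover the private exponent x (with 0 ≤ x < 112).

Baby-step giant-step with m = ceil(sqrt(112)) = 11.
Baby table (93^j mod 113 for j=0..10):
  0:1  1:93  2:61  3:23  4:105  5:47  6:77  7:42
  8:64  9:76  10:62
Giant step factor: 93^(-11) ≡ 38 (mod 113).
Scan 57·38^i mod 113 for i = 0, 1, …:
  i=0: 57   i=1: 19   i=2: 44   i=3: 90
  i=4: 30   i=5: 10   i=6: 41   i=7: 89
  i=8: 105
Match at i=8, j=4: x = 8·11 + 4 = 92.

92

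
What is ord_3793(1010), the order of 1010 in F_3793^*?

The order of 1010 must divide p − 1 = 3792 = 2^4 · 3 · 79.
Divisors: 1, 2, 3, 4, 6, 8, 12, 16, 24, 48, 79, 158, 237, 316, 474, 632, 948, 1264, 1896, 3792.
Check each in increasing order: 1010^1 ≡ 1010;  1010^2 ≡ 3576;  1010^3 ≡ 824;  1010^4 ≡ 1573;  1010^6 ≡ 29;  1010^8 ≡ 1293;  1010^12 ≡ 841;  1010^16 ≡ 2929;  1010^24 ≡ 1783;  1010^48 ≡ 555;  1010^79 ≡ 1423;  1010^158 ≡ 3260;  1010^237 ≡ 141;  1010^316 ≡ 3407;  1010^474 ≡ 916;  1010^632 ≡ 1069;  1010^948 ≡ 803;  1010^1264 ≡ 1068;  1010^1896 ≡ 3792;  1010^3792 ≡ 1.
Smallest exponent giving 1 is 3792.

3792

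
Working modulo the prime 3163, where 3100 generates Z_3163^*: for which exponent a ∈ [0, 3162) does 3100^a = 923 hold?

Baby-step giant-step with m = ceil(sqrt(3162)) = 57.
Baby table (3100^j mod 3163 for j=0..56):
  0:1  1:3100  2:806  3:2993  4:1221  5:2152  6:433  7:1188
  8:1068  9:2302  10:472  11:1894  12:872  13:1998  14:646  15:421
  16:1944  17:885  18:1179  19:1635  20:1374  21:2002  22:394  23:482
  24:1264  25:2606  26:298  27:204  28:2963  29:3111  30:113  31:2370
  32:2514  33:2931  34:1964  35:2788  36:1484  37:1398  38:490  39:760
  40:2728  41:2101  42:483  43:1201  44:249  45:128  46:1425  47:1952
  48:381  49:1301  50:275  51:1653  52:240  53:695  54:497  55:319
  56:2044
Giant step factor: 3100^(-57) ≡ 2729 (mod 3163).
Scan 923·2729^i mod 3163 for i = 0, 1, …:
  i=0: 923   i=1: 1119   i=2: 1456   i=3: 696
  i=4: 1584   i=5: 2078   i=6: 2766   i=7: 1496
  i=8: 2314   i=9: 1558     …   i=28: 396
  i=29: 2101
Match at i=29, j=41: a = 29·57 + 41 = 1694.

1694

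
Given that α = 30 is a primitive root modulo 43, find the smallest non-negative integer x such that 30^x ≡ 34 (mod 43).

Successive powers of 30 modulo 43:
  30^0=1  30^1=30  30^2=40  30^3=39  30^4=9  30^5=12
  30^6=16  30^7=7  30^8=38  30^9=22  30^10=15  30^11=20
  30^12=41  30^13=26  30^14=6  30^15=8  30^16=25  30^17=19
  30^18=11  30^19=29  30^20=10  30^21=42  30^22=13  30^23=3
  30^24=4  30^25=34
So 30^25 ≡ 34 (mod 43), giving x = 25.

25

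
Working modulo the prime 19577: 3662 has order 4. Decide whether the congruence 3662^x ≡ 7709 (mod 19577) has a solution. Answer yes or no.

7709 ∈ ⟨3662⟩ iff 7709^4 ≡ 1 (mod 19577), since |⟨3662⟩| = 4.
7709^4 mod 19577 = 8545.
Since 8545 ≠ 1, 7709 does not lie in the subgroup.

no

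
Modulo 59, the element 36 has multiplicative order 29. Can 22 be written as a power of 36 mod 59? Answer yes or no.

22 ∈ ⟨36⟩ iff 22^29 ≡ 1 (mod 59), since |⟨36⟩| = 29.
22^29 mod 59 = 1.
Since 1 = 1, 22 lies in the subgroup.

yes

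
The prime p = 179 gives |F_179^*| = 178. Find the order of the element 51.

89

The order of 51 must divide p − 1 = 178 = 2 · 89.
Divisors: 1, 2, 89, 178.
Check each in increasing order: 51^1 ≡ 51;  51^2 ≡ 95;  51^89 ≡ 1.
Smallest exponent giving 1 is 89.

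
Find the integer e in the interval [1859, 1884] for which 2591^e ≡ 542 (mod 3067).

Compute 2591^1859 mod 3067 = 653, then multiply by 2591 repeatedly:
  2591^1859=653  2591^1860=2006  2591^1861=2048  2591^1862=458  2591^1863=2816
  2591^1864=2930  2591^1865=805  2591^1866=195  2591^1867=2257  2591^1868=2185
  2591^1869=2720  2591^1870=2621  2591^1871=673  2591^1872=1687  2591^1873=542
Found 542 at exponent 1873.

1873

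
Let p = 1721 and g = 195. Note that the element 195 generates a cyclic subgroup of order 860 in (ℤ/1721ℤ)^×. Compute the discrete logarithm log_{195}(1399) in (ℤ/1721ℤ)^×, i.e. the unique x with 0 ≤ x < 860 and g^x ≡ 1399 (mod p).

225

Baby-step giant-step with m = ceil(sqrt(860)) = 30.
Baby table (195^j mod 1721 for j=0..29):
  0:1  1:195  2:163  3:807  4:754  5:745  6:711  7:965
  8:586  9:684  10:863  11:1348  12:1268  13:1157  14:164  15:1002
  16:917  17:1552  18:1465  19:1710  20:1297  21:1649  22:1449  23:311
  24:410  25:784  26:1432  27:438  28:1081  29:833
Giant step factor: 195^(-30) ≡ 716 (mod 1721).
Scan 1399·716^i mod 1721 for i = 0, 1, …:
  i=0: 1399   i=1: 62   i=2: 1367   i=3: 1244
  i=4: 947   i=5: 1699   i=6: 1458   i=7: 1002
Match at i=7, j=15: x = 7·30 + 15 = 225.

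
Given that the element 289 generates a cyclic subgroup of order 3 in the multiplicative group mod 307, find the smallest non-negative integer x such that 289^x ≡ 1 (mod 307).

0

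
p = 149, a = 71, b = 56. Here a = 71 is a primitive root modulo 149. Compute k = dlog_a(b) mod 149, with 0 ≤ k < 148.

Successive powers of 71 modulo 149:
  71^0=1  71^1=71  71^2=124  71^3=13  71^4=29  71^5=122
  71^6=20  71^7=79  71^8=96  71^9=111  71^10=133  71^11=56
So 71^11 ≡ 56 (mod 149), giving k = 11.

11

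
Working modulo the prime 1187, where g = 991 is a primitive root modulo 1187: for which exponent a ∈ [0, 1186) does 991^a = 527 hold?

Baby-step giant-step with m = ceil(sqrt(1186)) = 35.
Baby table (991^j mod 1187 for j=0..34):
  0:1  1:991  2:432  3:792  4:265  5:288  6:528  7:968
  8:192  9:352  10:1041  11:128  12:1026  13:694  14:481  15:684
  16:67  17:1112  18:456  19:836  20:1137  21:304  22:953  23:758
  24:994  25:1031  26:901  27:267  28:1083  29:205  30:178  31:722
  32:928  33:910  34:877
Giant step factor: 991^(-35) ≡ 511 (mod 1187).
Scan 527·511^i mod 1187 for i = 0, 1, …:
  i=0: 527   i=1: 1035   i=2: 670   i=3: 514
  i=4: 327   i=5: 917   i=6: 909   i=7: 382
  i=8: 534   i=9: 1051   i=10: 537   i=11: 210
  i=12: 480   i=13: 758
Match at i=13, j=23: a = 13·35 + 23 = 478.

478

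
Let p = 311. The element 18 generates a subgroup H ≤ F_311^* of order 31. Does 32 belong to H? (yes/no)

yes

32 ∈ ⟨18⟩ iff 32^31 ≡ 1 (mod 311), since |⟨18⟩| = 31.
32^31 mod 311 = 1.
Since 1 = 1, 32 lies in the subgroup.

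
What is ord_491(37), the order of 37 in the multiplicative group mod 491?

49

The order of 37 must divide p − 1 = 490 = 2 · 5 · 7^2.
Divisors: 1, 2, 5, 7, 10, 14, 35, 49, 70, 98, 245, 490.
Check each in increasing order: 37^1 ≡ 37;  37^2 ≡ 387;  37^5 ≡ 27;  37^7 ≡ 138;  37^10 ≡ 238;  37^14 ≡ 386;  37^35 ≡ 332;  37^49 ≡ 1.
Smallest exponent giving 1 is 49.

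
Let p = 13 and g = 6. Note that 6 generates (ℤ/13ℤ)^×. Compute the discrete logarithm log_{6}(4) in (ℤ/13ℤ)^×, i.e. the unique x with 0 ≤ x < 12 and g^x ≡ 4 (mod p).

10

Successive powers of 6 modulo 13:
  6^0=1  6^1=6  6^2=10  6^3=8  6^4=9  6^5=2
  6^6=12  6^7=7  6^8=3  6^9=5  6^10=4
So 6^10 ≡ 4 (mod 13), giving x = 10.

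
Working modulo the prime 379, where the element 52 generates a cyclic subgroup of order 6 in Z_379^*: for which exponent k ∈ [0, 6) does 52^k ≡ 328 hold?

Successive powers of 52 modulo 379:
  52^0=1  52^1=52  52^2=51  52^3=378  52^4=327  52^5=328
So 52^5 ≡ 328 (mod 379), giving k = 5.

5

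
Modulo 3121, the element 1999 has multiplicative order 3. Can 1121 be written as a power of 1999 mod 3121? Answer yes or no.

yes

⟨1999⟩ has order 3; its elements mod 3121 are {1, 1121, 1999}.
1121 is in this set.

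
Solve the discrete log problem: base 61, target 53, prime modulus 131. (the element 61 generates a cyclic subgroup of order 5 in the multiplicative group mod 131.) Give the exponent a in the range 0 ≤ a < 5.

2

Successive powers of 61 modulo 131:
  61^0=1  61^1=61  61^2=53
So 61^2 ≡ 53 (mod 131), giving a = 2.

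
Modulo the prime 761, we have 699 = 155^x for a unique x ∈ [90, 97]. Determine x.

95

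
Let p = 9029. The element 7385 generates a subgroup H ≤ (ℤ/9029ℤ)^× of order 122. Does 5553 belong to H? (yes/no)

yes

5553 ∈ ⟨7385⟩ iff 5553^122 ≡ 1 (mod 9029), since |⟨7385⟩| = 122.
5553^122 mod 9029 = 1.
Since 1 = 1, 5553 lies in the subgroup.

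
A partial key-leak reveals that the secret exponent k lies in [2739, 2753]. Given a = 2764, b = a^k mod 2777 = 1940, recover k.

2745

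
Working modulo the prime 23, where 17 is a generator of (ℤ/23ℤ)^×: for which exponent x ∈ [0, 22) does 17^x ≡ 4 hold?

10

Successive powers of 17 modulo 23:
  17^0=1  17^1=17  17^2=13  17^3=14  17^4=8  17^5=21
  17^6=12  17^7=20  17^8=18  17^9=7  17^10=4
So 17^10 ≡ 4 (mod 23), giving x = 10.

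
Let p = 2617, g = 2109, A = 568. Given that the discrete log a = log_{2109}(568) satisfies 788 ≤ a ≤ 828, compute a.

827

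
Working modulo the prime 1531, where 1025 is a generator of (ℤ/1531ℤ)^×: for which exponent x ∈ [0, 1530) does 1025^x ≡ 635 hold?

Baby-step giant-step with m = ceil(sqrt(1530)) = 40.
Baby table (1025^j mod 1531 for j=0..39):
  0:1  1:1025  2:359  3:535  4:277  5:690  6:1459  7:1219
  8:179  9:1286  10:1490  11:843  12:591  13:1030  14:891  15:799
  16:1421  17:544  18:316  19:859  20:150  21:650  22:265  23:638
  24:213  25:923  26:1448  27:661  28:823  29:1525  30:1505  31:908
  32:1383  33:1400  34:453  35:432  36:341  37:457  38:1470  39:246
Giant step factor: 1025^(-40) ≡ 349 (mod 1531).
Scan 635·349^i mod 1531 for i = 0, 1, …:
  i=0: 635   i=1: 1151   i=2: 577   i=3: 812
  i=4: 153   i=5: 1343   i=6: 221   i=7: 579
  i=8: 1510   i=9: 326     …   i=33: 1330
  i=34: 277
Match at i=34, j=4: x = 34·40 + 4 = 1364.

1364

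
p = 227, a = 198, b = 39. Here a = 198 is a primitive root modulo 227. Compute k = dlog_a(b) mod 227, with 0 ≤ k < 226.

Baby-step giant-step with m = ceil(sqrt(226)) = 16.
Baby table (198^j mod 227 for j=0..15):
  0:1  1:198  2:160  3:127  4:176  5:117  6:12  7:106
  8:104  9:162  10:69  11:42  12:144  13:137  14:113  15:128
Giant step factor: 198^(-16) ≡ 122 (mod 227).
Scan 39·122^i mod 227 for i = 0, 1, …:
  i=0: 39   i=1: 218   i=2: 37   i=3: 201
  i=4: 6   i=5: 51   i=6: 93   i=7: 223
  i=8: 193   i=9: 165   i=10: 154   i=11: 174
  i=12: 117
Match at i=12, j=5: k = 12·16 + 5 = 197.

197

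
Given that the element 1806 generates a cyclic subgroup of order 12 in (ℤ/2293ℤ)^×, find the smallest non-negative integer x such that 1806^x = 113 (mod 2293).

Successive powers of 1806 modulo 2293:
  1806^0=1  1806^1=1806  1806^2=990  1806^3=1693  1806^4=989  1806^5=2180
  1806^6=2292  1806^7=487  1806^8=1303  1806^9=600  1806^10=1304  1806^11=113
So 1806^11 ≡ 113 (mod 2293), giving x = 11.

11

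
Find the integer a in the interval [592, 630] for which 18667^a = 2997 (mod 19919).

Compute 18667^592 mod 19919 = 15467, then multiply by 18667 repeatedly:
  18667^592=15467  18667^593=16503  18667^594=14166  18667^595=11997  18667^596=18601
  18667^597=16778  18667^598=8489  18667^599=8518  18667^600=12048  18667^601=14506
  18667^602=4616  18667^603=17197  18667^604=1795  18667^605=3507  18667^606=11335
  18667^607=10827  18667^608=9435  18667^609=19266  18667^610=877  18667^611=17460
  18667^612=11142  18667^613=13435  18667^614=10935  18667^615=13652  18667^616=18117
  18667^617=5257  18667^618=11425  18667^619=17661  18667^620=18437  18667^621=2997
Found 2997 at exponent 621.

621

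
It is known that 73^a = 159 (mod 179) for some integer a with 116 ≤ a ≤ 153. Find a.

131

Compute 73^116 mod 179 = 177, then multiply by 73 repeatedly:
  73^116=177  73^117=33  73^118=82  73^119=79  73^120=39
  73^121=162  73^122=12  73^123=160  73^124=45  73^125=63
  73^126=124  73^127=102  73^128=107  73^129=114  73^130=88
  73^131=159
Found 159 at exponent 131.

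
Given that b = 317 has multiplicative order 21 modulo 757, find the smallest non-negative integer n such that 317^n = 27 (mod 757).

14

Successive powers of 317 modulo 757:
  317^0=1  317^1=317  317^2=565  317^3=453  317^4=528  317^5=79
  317^6=62  317^7=729  317^8=208  317^9=77  317^10=185  317^11=356
  317^12=59  317^13=535  317^14=27
So 317^14 ≡ 27 (mod 757), giving n = 14.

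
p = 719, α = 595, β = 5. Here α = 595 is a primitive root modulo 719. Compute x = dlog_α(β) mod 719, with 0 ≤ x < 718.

Baby-step giant-step with m = ceil(sqrt(718)) = 27.
Baby table (595^j mod 719 for j=0..26):
  0:1  1:595  2:277  3:164  4:515  5:131  6:293  7:337
  8:633  9:598  10:624  11:276  12:288  13:238  14:686  15:497
  16:206  17:340  18:261  19:710  20:397  21:383  22:681  23:398
  24:259  25:239  26:562
Giant step factor: 595^(-27) ≡ 536 (mod 719).
Scan 5·536^i mod 719 for i = 0, 1, …:
  i=0: 5   i=1: 523   i=2: 637   i=3: 626
  i=4: 482   i=5: 231   i=6: 148   i=7: 238
Match at i=7, j=13: x = 7·27 + 13 = 202.

202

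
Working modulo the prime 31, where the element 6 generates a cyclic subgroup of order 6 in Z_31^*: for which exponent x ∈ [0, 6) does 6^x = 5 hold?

2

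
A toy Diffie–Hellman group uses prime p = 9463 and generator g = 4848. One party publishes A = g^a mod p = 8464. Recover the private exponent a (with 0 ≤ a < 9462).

Baby-step giant-step with m = ceil(sqrt(9462)) = 98.
Baby table (4848^j mod 9463 for j=0..97):
  0:1  1:4848  2:6475  3:2029  4:4535  5:3131  6:436  7:3479
  8:3126  9:4585  10:8956  11:2444  12:836  13:2764  14:264  15:2367
  16:6060  17:5728  18:4902  19:3303  20:1548  21:545  22:1983  23:8639
  24:8097  25:1732  26:3055  27:1045  28:3455  29:330  30:593  31:7575
  32:7160  33:1396  34:1763  35:1935  36:3047  37:113  38:8433  39:3024
  40:2165  41:1453  42:3672  43:1953  44:5144  45:3107  46:7103  47:8950
  48:1745  49:9301  50:53  51:1443  52:2507  53:3444  54:3780  55:5072
  56:4182  57:4590  58:4807  59:6430  60:1518  61:6513  62:6456  63:4547
  64:4529  65:2432  66:8901  67:768  68:4305  69:4725  70:6340  71:496
  72:1006  73:3643  74:3306  75:6629  76:1044  77:8070  78:3318  79:8027
  80:3040  81:4029  82:960  83:7747  84:8272  85:7925  86:620  87:5989
  88:2188  89:8864  90:1189  91:1305  92:5356  93:8879  94:7668  95:3800
  96:7402  97:1200
Giant step factor: 4848^(-98) ≡ 2347 (mod 9463).
Scan 8464·2347^i mod 9463 for i = 0, 1, …:
  i=0: 8464   i=1: 2171   i=2: 4243   i=3: 3245
  i=4: 7763   i=5: 3486   i=6: 5610   i=7: 3637
  i=8: 413   i=9: 4085     …   i=34: 3351
  i=35: 1044
Match at i=35, j=76: a = 35·98 + 76 = 3506.

3506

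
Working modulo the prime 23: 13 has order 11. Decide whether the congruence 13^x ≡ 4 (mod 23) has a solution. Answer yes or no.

⟨13⟩ has order 11; its elements mod 23 are {1, 2, 3, 4, 6, 8, 9, 12, 13, 16, 18}.
4 is in this set.

yes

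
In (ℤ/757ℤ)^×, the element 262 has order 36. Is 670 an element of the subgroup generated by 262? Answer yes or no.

670 ∈ ⟨262⟩ iff 670^36 ≡ 1 (mod 757), since |⟨262⟩| = 36.
670^36 mod 757 = 1.
Since 1 = 1, 670 lies in the subgroup.

yes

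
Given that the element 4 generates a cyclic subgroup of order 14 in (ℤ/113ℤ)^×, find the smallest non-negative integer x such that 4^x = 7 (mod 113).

5

Successive powers of 4 modulo 113:
  4^0=1  4^1=4  4^2=16  4^3=64  4^4=30  4^5=7
So 4^5 ≡ 7 (mod 113), giving x = 5.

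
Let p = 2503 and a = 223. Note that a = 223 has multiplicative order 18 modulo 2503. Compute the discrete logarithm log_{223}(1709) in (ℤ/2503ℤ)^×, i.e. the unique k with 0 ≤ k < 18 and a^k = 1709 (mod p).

Successive powers of 223 modulo 2503:
  223^0=1  223^1=223  223^2=2172  223^3=1277  223^4=1932  223^5=320
  223^6=1276  223^7=1709
So 223^7 ≡ 1709 (mod 2503), giving k = 7.

7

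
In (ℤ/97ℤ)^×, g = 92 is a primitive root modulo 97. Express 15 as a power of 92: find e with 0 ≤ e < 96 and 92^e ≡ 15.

Baby-step giant-step with m = ceil(sqrt(96)) = 10.
Baby table (92^j mod 97 for j=0..9):
  0:1  1:92  2:25  3:69  4:43  5:76  6:8  7:57
  8:6  9:67
Giant step factor: 92^(-10) ≡ 11 (mod 97).
Scan 15·11^i mod 97 for i = 0, 1, …:
  i=0: 15   i=1: 68   i=2: 69
Match at i=2, j=3: e = 2·10 + 3 = 23.

23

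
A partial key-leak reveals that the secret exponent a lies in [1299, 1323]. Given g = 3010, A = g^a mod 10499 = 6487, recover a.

Compute 3010^1299 mod 10499 = 5368, then multiply by 3010 repeatedly:
  3010^1299=5368  3010^1300=10218  3010^1301=4609  3010^1302=3911  3010^1303=2731
  3010^1304=10092  3010^1305=3313  3010^1306=8579  3010^1307=5749  3010^1308=2138
  3010^1309=9992  3010^1310=6784  3010^1311=9784  3010^1312=145  3010^1313=5991
  3010^1314=6127  3010^1315=6026  3010^1316=6487
Found 6487 at exponent 1316.

1316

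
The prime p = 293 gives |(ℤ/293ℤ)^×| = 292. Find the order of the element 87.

The order of 87 must divide p − 1 = 292 = 2^2 · 73.
Divisors: 1, 2, 4, 73, 146, 292.
Check each in increasing order: 87^1 ≡ 87;  87^2 ≡ 244;  87^4 ≡ 57;  87^73 ≡ 292;  87^146 ≡ 1.
Smallest exponent giving 1 is 146.

146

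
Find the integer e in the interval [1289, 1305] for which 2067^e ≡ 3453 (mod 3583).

1289

Compute 2067^1289 mod 3583 = 3453, then multiply by 2067 repeatedly:
  2067^1289=3453
Found 3453 at exponent 1289.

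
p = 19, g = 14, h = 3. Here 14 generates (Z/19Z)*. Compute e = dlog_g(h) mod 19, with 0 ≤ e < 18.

7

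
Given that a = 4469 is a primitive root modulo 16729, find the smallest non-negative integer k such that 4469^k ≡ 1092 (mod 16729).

4902

Baby-step giant-step with m = ceil(sqrt(16728)) = 130.
Baby table (4469^j mod 16729 for j=0..129):
  0:1  1:4469  2:14264  3:8326  4:3598  5:2893  6:14029  7:12038
  8:14087  9:3576  10:4949  11:1343  12:12885  13:1847  14:6846  15:14162
  16:4171  17:4093  18:6820  19:15071  20:1345  21:5094  22:13646  23:6769
  24:4629  25:9957  26:15422  27:14167  28:9787  29:8497  30:14992  31:16332
  32:15810  33:8323  34:6920  35:10288  36:5780  37:1244  38:5408  39:11676
  40:2293  41:9269  42:2157  43:3729  44:2817  45:8965  46:15359  47:284
  48:14521  49:2558  50:5795  51:1363  52:1891  53:2734  54:6076  55:2477
  56:11844  57:280  58:13374  59:12418  60:5949  61:3700  62:7048  63:13534
  64:8111  65:13045  66:14269  67:13942  68:8002  69:11065  70:15290  71:9774
  72:587  73:13579  74:8468  75:2494  76:4172  77:8562  78:4355  79:6668
  80:4943  81:7987  82:10946  83:2078  84:1987  85:13533  86:3642  87:15510
  88:5943  89:10344  90:5109  91:13765  92:3252  93:12416  94:13740  95:8630
  96:7125  97:6338  98:2325  99:1716  100:6922  101:2497  102:850  103:1167
  104:12604  105:733  106:13622  107:16616  108:13602  109:10881  110:12715  111:11651
  112:7671  113:3978  114:11484  115:14153  116:14137  117:9549  118:15531  119:16147
  120:8766  121:12665  122:5678  123:13818  124:5903  125:15603  126:3335  127:15305
  128:9893  129:13799
Giant step factor: 4469^(-130) ≡ 9813 (mod 16729).
Scan 1092·9813^i mod 16729 for i = 0, 1, …:
  i=0: 1092   i=1: 9236   i=2: 11875   i=3: 11890
  i=4: 8524   i=5: 1012   i=6: 10459   i=7: 1752
  i=8: 11693   i=9: 15927     …   i=36: 6695
  i=37: 3252
Match at i=37, j=92: k = 37·130 + 92 = 4902.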